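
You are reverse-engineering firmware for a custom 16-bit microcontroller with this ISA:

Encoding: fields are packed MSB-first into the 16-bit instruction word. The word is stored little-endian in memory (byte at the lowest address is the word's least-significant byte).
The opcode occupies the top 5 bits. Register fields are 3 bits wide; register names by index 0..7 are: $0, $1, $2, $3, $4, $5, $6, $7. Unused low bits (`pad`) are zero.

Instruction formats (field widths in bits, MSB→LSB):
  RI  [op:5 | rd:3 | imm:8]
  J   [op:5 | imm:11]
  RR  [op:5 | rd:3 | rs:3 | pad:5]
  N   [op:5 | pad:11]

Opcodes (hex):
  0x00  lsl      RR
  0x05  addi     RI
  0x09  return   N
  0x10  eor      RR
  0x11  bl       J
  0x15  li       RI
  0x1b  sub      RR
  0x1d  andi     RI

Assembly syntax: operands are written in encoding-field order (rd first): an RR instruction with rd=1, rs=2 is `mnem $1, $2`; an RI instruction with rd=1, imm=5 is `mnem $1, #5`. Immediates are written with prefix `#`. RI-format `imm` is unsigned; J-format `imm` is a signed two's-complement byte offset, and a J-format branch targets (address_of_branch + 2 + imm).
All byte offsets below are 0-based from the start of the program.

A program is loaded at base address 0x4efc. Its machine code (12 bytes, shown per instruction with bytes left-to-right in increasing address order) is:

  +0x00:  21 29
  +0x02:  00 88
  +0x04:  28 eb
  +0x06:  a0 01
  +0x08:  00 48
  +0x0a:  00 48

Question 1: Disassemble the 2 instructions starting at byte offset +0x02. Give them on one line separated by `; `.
off 0x02: read 00 88 as little → 0x8800
  op=0x8800>>11=0x11 ⇒ bl (J)
  [10:0] imm=0 = #0
off 0x04: read 28 eb as little → 0xeb28
  op=0xeb28>>11=0x1d ⇒ andi (RI)
  [10:8] rd=3 = $3
  [7:0] imm=40 = #40

bl #0; andi $3, #40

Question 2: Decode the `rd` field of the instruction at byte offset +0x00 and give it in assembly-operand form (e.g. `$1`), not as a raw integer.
$1

+0x00: 21 29 ⇒ word 0x2921 (little)
  top 5b → 0x5 → addi [RI]
  [10:8] rd=1 = $1
  [7:0] imm=33 = #33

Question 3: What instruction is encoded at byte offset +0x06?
[06] a0 01 → 0x01a0
  op=0x01a0>>11=0x0 ⇒ lsl (RR)
  rd@[10:8]=0x1 ⇒ $1
  rs@[7:5]=0x5 ⇒ $5

lsl $1, $5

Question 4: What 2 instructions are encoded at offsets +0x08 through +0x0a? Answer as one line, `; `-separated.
return; return

[08] 00 48 → 0x4800
  top 5b → 0x9 → return [N]
[0a] 00 48 → 0x4800
  top 5b → 0x9 → return [N]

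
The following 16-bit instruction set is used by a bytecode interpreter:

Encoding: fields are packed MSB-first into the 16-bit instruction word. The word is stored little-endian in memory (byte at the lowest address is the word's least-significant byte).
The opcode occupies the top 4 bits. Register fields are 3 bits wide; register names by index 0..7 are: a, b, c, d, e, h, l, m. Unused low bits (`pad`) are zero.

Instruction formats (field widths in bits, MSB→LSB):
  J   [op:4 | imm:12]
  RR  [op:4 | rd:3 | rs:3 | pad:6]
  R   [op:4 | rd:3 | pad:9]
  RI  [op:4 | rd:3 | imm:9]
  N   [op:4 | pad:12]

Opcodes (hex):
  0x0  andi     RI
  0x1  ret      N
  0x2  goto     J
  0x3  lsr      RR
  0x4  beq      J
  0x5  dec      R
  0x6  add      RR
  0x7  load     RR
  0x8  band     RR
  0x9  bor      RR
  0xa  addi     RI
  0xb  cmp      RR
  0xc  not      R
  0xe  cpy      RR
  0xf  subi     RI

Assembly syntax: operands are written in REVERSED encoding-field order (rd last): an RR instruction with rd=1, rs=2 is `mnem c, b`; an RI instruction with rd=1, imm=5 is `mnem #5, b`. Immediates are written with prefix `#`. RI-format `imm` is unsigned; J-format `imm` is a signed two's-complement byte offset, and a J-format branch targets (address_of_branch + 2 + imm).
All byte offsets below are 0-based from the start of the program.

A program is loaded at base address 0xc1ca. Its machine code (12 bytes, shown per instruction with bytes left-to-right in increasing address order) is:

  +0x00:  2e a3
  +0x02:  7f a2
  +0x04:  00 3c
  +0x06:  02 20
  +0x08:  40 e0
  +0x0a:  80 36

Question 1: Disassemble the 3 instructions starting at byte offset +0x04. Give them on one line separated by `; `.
lsr a, l; goto #2; cpy b, a

off 0x04: read 00 3c as little → 0x3c00
  top 4b → 0x3 → lsr [RR]
  rd: (w>>9)&0x7=0x6 → l
  rs: (w>>6)&0x7=0x0 → a
off 0x06: read 02 20 as little → 0x2002
  top 4b → 0x2 → goto [J]
  imm: (w>>0)&0xfff=0x2 → #2
off 0x08: read 40 e0 as little → 0xe040
  top 4b → 0xe → cpy [RR]
  rd: (w>>9)&0x7=0x0 → a
  rs: (w>>6)&0x7=0x1 → b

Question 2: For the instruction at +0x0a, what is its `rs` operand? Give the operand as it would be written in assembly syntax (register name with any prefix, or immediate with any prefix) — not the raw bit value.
@+0a  little-endian(80 36) = 0x3680
  top 4b → 0x3 → lsr [RR]
  rd: (w>>9)&0x7=0x3 → d
  rs: (w>>6)&0x7=0x2 → c

c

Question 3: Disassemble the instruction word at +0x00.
off 0x00: read 2e a3 as little → 0xa32e
  op=0xa32e>>12=0xa ⇒ addi (RI)
  [11:9] rd=1 = b
  [8:0] imm=302 = #302

addi #302, b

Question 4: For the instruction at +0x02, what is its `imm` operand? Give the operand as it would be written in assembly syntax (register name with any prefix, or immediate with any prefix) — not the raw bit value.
@+02  little-endian(7f a2) = 0xa27f
  opcode bits[15:12]=0xa: addi/RI
  [11:9] rd=1 = b
  [8:0] imm=127 = #127

#127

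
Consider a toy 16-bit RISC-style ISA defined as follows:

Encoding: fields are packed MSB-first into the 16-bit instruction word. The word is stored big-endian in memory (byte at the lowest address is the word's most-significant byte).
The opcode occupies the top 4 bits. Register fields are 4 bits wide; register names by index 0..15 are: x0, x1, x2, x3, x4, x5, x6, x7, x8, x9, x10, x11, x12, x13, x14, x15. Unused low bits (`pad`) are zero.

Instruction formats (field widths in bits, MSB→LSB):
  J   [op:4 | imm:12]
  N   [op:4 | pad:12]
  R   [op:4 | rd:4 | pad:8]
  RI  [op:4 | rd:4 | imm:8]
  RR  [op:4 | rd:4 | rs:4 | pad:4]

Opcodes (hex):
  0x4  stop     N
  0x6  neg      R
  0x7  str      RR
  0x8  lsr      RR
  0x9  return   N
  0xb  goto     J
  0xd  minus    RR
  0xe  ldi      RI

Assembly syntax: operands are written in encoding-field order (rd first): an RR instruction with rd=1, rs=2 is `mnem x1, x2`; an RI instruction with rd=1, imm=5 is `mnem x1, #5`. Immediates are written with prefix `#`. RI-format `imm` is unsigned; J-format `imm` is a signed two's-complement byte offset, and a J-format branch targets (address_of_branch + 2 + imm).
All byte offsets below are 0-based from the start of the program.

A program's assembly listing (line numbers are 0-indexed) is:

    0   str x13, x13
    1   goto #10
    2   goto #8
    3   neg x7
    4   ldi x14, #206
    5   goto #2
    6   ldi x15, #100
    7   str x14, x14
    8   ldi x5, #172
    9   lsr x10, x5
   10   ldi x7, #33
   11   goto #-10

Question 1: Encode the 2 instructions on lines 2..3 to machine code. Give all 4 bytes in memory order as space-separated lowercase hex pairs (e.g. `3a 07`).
L2: goto op=0xb:4|imm=8:12 ⇒ 0xb008 ⇒ big b0 08
L3: neg op=0x6:4|rd=7:4|pad=0:8 ⇒ 0x6700 ⇒ big 67 00

b0 08 67 00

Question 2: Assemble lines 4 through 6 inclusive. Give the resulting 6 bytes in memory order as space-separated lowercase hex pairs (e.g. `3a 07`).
line 4 (ldi): pack op=0xe:4|rd=14:4|imm=206:8 = 0xeece; big→ ee ce
line 5 (goto): pack op=0xb:4|imm=2:12 = 0xb002; big→ b0 02
line 6 (ldi): pack op=0xe:4|rd=15:4|imm=100:8 = 0xef64; big→ ef 64

ee ce b0 02 ef 64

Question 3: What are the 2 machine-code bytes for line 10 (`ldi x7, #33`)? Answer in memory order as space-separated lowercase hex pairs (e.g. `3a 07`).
10. ldi fields op=0xe:4|rd=7:4|imm=33:8 → word e721h → e7 21

e7 21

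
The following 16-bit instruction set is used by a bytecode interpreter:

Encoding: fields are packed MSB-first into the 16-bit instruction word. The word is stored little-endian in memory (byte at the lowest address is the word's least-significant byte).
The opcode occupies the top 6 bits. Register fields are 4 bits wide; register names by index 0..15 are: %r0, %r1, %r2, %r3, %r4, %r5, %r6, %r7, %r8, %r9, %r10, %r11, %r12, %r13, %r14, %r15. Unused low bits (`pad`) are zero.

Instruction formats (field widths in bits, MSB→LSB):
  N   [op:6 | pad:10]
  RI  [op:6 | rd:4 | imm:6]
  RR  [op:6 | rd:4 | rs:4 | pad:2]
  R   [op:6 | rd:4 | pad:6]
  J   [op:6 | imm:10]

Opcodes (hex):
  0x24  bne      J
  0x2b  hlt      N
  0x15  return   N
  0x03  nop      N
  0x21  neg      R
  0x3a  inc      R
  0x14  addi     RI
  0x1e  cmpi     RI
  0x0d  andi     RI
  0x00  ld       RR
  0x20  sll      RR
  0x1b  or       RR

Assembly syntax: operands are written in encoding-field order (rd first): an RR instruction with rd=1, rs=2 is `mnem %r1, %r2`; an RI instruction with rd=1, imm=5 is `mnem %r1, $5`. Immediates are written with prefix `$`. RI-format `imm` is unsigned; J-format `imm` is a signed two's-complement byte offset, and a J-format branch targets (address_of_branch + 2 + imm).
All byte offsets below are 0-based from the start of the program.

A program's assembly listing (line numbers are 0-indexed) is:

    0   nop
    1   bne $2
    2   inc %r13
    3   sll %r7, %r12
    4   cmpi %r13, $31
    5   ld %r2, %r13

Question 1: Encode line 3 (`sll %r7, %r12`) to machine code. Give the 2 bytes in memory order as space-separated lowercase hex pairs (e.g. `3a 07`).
f0 81

3. sll fields op=0x20:6|rd=7:4|rs=12:4|pad=0:2 → word 81f0h → f0 81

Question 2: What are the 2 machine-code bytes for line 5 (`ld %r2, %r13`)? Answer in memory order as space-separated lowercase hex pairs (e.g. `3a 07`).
b4 00

line 5 (ld): pack op=0x0:6|rd=2:4|rs=13:4|pad=0:2 = 0x00b4; little→ b4 00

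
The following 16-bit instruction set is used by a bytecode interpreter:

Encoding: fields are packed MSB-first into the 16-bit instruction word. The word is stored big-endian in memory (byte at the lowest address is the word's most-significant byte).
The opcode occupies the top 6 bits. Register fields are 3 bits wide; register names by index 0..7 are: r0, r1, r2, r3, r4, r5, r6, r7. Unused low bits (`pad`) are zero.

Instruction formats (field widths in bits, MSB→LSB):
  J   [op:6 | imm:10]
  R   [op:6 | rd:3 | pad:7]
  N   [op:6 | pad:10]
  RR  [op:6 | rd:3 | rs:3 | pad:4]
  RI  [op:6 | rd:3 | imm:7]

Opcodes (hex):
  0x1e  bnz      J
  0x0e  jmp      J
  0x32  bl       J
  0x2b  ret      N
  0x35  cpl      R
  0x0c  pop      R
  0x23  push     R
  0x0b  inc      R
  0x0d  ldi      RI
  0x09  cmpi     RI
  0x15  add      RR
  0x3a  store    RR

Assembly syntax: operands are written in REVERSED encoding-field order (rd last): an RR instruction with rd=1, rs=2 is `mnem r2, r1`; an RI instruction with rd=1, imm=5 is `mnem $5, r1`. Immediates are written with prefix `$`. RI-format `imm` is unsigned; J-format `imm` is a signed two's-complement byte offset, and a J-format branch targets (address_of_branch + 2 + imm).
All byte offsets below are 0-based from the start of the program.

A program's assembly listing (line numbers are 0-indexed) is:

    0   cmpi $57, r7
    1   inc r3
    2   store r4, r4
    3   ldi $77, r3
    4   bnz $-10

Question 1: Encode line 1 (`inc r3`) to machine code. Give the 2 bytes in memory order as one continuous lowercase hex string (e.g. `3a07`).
line 1 (inc): pack op=0xb:6|rd=3:3|pad=0:7 = 0x2d80; big→ 2d 80

2d80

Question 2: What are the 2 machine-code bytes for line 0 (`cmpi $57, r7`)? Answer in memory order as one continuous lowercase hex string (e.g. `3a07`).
27b9

line 0 (cmpi): pack op=0x9:6|rd=7:3|imm=57:7 = 0x27b9; big→ 27 b9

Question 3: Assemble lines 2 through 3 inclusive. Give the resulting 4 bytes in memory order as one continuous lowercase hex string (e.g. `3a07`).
ea4035cd

L2: store op=0x3a:6|rd=4:3|rs=4:3|pad=0:4 ⇒ 0xea40 ⇒ big ea 40
L3: ldi op=0xd:6|rd=3:3|imm=77:7 ⇒ 0x35cd ⇒ big 35 cd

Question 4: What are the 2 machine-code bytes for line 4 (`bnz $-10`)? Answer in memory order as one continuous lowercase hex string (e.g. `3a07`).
7bf6

4. bnz fields op=0x1e:6|imm=-10:10 → word 7bf6h → 7b f6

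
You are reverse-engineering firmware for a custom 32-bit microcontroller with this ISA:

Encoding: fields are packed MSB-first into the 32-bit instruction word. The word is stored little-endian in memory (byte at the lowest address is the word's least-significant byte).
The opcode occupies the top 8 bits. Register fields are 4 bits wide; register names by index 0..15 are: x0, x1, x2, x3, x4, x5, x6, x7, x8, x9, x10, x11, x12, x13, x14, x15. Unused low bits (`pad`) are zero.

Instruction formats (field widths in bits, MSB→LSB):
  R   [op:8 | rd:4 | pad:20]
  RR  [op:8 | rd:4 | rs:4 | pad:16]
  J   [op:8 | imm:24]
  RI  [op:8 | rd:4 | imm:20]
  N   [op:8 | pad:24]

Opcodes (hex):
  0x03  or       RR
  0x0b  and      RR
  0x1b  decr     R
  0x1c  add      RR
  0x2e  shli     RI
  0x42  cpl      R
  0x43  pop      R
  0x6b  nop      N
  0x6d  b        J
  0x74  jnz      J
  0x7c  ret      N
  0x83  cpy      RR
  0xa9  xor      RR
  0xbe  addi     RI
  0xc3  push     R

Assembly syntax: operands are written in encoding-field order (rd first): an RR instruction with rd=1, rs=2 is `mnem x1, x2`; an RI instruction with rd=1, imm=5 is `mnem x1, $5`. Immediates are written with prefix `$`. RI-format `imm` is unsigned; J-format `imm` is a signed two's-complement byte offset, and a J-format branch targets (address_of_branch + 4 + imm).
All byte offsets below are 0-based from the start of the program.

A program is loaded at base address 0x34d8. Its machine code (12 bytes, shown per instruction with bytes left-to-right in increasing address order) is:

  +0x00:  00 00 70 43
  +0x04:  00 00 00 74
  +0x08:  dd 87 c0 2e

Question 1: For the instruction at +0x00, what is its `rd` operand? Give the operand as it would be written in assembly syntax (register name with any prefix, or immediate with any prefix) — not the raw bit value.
x7

@+00  little-endian(00 00 70 43) = 0x43700000
  top 8b → 0x43 → pop [R]
  rd: (w>>20)&0xf=0x7 → x7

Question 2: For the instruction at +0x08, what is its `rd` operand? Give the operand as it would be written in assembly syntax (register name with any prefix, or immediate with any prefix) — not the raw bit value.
[08] dd 87 c0 2e → 0x2ec087dd
  op=0x2ec087dd>>24=0x2e ⇒ shli (RI)
  rd@[23:20]=0xc ⇒ x12
  imm@[19:0]=0x87dd ⇒ $34781

x12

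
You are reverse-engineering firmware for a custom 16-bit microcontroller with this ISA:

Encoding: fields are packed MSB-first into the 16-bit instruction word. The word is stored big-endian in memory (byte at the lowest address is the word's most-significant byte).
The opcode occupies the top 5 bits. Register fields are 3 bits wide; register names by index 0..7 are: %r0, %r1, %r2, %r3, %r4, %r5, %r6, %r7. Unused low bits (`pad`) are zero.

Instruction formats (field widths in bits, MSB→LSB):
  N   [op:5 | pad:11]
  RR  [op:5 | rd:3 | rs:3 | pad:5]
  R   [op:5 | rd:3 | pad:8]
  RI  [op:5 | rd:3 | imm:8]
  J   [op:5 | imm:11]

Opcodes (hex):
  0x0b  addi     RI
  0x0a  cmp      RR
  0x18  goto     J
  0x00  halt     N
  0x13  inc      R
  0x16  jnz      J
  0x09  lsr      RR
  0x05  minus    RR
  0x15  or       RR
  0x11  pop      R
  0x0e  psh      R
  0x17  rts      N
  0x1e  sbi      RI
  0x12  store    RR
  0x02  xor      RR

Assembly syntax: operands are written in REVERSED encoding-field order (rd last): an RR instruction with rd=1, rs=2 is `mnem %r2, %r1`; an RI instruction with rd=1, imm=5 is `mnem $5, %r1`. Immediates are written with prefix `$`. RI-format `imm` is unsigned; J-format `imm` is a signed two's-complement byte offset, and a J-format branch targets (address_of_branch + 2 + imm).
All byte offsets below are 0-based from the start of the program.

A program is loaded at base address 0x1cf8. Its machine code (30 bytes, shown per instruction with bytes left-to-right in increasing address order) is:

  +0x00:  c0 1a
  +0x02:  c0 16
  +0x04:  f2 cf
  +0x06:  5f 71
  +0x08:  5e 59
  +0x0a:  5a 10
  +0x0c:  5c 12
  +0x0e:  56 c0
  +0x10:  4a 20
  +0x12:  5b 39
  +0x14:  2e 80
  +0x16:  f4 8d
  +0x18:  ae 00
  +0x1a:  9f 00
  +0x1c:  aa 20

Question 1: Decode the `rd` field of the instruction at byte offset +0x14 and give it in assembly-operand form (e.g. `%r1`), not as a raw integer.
%r6

+0x14: 2e 80 ⇒ word 0x2e80 (big)
  top 5b → 0x5 → minus [RR]
  rd: (w>>8)&0x7=0x6 → %r6
  rs: (w>>5)&0x7=0x4 → %r4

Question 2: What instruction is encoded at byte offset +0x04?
+0x04: f2 cf ⇒ word 0xf2cf (big)
  opcode bits[15:11]=0x1e: sbi/RI
  [10:8] rd=2 = %r2
  [7:0] imm=207 = $207

sbi $207, %r2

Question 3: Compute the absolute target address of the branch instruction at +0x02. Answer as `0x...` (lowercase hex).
0x1d12

off 0x02: read c0 16 as big → 0xc016
  opcode bits[15:11]=0x18: goto/J
  [10:0] imm=22 = $22
  target = base 0x1cf8 + off 0x02 + 2 + imm 22 = 0x1d12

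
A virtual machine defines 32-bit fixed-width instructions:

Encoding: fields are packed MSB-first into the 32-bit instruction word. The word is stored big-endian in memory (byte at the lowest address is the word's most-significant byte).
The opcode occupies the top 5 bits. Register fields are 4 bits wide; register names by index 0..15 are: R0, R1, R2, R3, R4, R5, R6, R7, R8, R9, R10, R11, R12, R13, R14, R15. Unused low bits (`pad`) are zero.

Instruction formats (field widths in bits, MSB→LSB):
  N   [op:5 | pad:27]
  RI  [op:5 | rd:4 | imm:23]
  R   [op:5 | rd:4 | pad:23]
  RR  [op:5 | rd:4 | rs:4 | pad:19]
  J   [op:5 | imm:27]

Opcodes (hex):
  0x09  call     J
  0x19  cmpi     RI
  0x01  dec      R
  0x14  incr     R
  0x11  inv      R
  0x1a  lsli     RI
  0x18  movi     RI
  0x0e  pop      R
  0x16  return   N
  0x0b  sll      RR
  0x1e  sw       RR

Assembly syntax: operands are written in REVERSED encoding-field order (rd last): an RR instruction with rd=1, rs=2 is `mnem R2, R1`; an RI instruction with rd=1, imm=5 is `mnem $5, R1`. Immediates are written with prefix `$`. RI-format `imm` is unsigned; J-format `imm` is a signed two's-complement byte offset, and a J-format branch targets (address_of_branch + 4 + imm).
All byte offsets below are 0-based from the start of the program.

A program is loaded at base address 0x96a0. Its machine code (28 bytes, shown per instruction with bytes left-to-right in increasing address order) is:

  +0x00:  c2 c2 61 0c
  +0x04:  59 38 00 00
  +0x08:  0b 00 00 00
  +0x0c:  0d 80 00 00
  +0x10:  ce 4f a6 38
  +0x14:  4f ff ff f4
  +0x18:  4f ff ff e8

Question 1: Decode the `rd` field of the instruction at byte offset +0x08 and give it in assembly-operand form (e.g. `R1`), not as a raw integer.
off 0x08: read 0b 00 00 00 as big → 0x0b000000
  opcode bits[31:27]=0x1: dec/R
  rd: (w>>23)&0xf=0x6 → R6

R6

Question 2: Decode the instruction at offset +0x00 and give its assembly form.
off 0x00: read c2 c2 61 0c as big → 0xc2c2610c
  top 5b → 0x18 → movi [RI]
  [26:23] rd=5 = R5
  [22:0] imm=4350220 = $4350220

movi $4350220, R5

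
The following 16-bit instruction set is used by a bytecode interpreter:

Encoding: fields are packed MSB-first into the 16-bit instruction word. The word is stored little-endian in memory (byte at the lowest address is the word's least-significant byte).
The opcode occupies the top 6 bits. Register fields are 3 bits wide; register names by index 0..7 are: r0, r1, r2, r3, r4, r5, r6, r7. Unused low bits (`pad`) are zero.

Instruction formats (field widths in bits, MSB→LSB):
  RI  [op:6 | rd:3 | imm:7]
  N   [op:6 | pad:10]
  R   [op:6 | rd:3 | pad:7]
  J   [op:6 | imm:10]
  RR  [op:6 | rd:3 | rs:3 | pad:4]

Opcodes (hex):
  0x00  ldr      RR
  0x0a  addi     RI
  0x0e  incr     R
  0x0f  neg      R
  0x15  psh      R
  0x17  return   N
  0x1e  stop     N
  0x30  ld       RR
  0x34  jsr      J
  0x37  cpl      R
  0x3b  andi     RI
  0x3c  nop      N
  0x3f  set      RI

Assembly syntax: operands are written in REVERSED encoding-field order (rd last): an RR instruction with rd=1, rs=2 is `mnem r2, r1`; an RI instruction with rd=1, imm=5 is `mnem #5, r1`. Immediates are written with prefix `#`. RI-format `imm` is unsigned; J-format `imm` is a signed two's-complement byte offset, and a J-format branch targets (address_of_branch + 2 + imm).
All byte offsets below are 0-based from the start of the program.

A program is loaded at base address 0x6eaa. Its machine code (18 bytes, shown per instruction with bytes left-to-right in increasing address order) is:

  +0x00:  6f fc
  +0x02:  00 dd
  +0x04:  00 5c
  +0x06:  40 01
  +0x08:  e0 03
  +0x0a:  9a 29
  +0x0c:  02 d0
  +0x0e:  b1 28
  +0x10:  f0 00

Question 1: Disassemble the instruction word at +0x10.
+0x10: f0 00 ⇒ word 0x00f0 (little)
  opcode bits[15:10]=0x0: ldr/RR
  rd@[9:7]=0x1 ⇒ r1
  rs@[6:4]=0x7 ⇒ r7

ldr r7, r1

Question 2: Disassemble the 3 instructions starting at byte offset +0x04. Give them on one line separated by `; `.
return; ldr r4, r2; ldr r6, r7

off 0x04: read 00 5c as little → 0x5c00
  top 6b → 0x17 → return [N]
off 0x06: read 40 01 as little → 0x0140
  top 6b → 0x0 → ldr [RR]
  [9:7] rd=2 = r2
  [6:4] rs=4 = r4
off 0x08: read e0 03 as little → 0x03e0
  top 6b → 0x0 → ldr [RR]
  [9:7] rd=7 = r7
  [6:4] rs=6 = r6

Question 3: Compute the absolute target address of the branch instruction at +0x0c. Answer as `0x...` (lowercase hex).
0x6eba

@+0c  little-endian(02 d0) = 0xd002
  opcode bits[15:10]=0x34: jsr/J
  imm@[9:0]=0x2 ⇒ #2
  target = base 0x6eaa + off 0x0c + 2 + imm 2 = 0x6eba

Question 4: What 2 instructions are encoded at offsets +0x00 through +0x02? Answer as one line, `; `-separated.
set #111, r0; cpl r2

+0x00: 6f fc ⇒ word 0xfc6f (little)
  opcode bits[15:10]=0x3f: set/RI
  rd: (w>>7)&0x7=0x0 → r0
  imm: (w>>0)&0x7f=0x6f → #111
+0x02: 00 dd ⇒ word 0xdd00 (little)
  opcode bits[15:10]=0x37: cpl/R
  rd: (w>>7)&0x7=0x2 → r2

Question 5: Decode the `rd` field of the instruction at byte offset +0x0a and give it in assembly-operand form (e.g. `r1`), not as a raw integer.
r3

off 0x0a: read 9a 29 as little → 0x299a
  opcode bits[15:10]=0xa: addi/RI
  rd@[9:7]=0x3 ⇒ r3
  imm@[6:0]=0x1a ⇒ #26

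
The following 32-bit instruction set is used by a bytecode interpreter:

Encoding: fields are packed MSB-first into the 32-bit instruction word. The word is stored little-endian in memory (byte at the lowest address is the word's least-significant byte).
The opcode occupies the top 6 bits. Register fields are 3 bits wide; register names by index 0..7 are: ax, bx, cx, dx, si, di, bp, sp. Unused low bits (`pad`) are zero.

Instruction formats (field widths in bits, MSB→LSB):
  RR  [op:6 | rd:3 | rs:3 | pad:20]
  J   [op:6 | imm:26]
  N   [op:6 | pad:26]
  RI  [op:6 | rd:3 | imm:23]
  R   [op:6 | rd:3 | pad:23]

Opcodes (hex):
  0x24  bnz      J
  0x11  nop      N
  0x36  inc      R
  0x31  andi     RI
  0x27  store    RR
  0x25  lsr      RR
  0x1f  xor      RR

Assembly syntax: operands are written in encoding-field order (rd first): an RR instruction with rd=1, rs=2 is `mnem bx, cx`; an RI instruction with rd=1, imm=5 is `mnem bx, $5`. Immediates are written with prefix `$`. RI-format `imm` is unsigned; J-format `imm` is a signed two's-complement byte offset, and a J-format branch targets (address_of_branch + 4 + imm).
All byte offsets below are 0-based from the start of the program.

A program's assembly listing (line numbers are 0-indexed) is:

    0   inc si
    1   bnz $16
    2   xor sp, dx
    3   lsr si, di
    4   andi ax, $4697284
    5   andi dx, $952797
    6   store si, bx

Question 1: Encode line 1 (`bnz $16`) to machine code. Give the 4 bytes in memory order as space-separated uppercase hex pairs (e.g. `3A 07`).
10 00 00 90

1. bnz fields op=0x24:6|imm=16:26 → word 90000010h → 10 00 00 90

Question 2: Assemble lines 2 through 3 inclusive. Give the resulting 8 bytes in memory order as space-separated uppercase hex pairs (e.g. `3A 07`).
00 00 B0 7F 00 00 50 96

2. xor fields op=0x1f:6|rd=7:3|rs=3:3|pad=0:20 → word 7fb00000h → 00 00 b0 7f
3. lsr fields op=0x25:6|rd=4:3|rs=5:3|pad=0:20 → word 96500000h → 00 00 50 96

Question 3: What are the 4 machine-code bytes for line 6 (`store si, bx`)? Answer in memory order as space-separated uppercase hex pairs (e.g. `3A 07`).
line 6 (store): pack op=0x27:6|rd=4:3|rs=1:3|pad=0:20 = 0x9e100000; little→ 00 00 10 9e

00 00 10 9E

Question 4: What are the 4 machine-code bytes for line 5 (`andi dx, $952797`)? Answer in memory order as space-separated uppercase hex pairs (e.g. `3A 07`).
L5: andi op=0x31:6|rd=3:3|imm=952797:23 ⇒ 0xc58e89dd ⇒ little dd 89 8e c5

DD 89 8E C5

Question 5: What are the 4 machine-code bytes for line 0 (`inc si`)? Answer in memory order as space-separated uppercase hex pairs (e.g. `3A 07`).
L0: inc op=0x36:6|rd=4:3|pad=0:23 ⇒ 0xda000000 ⇒ little 00 00 00 da

00 00 00 DA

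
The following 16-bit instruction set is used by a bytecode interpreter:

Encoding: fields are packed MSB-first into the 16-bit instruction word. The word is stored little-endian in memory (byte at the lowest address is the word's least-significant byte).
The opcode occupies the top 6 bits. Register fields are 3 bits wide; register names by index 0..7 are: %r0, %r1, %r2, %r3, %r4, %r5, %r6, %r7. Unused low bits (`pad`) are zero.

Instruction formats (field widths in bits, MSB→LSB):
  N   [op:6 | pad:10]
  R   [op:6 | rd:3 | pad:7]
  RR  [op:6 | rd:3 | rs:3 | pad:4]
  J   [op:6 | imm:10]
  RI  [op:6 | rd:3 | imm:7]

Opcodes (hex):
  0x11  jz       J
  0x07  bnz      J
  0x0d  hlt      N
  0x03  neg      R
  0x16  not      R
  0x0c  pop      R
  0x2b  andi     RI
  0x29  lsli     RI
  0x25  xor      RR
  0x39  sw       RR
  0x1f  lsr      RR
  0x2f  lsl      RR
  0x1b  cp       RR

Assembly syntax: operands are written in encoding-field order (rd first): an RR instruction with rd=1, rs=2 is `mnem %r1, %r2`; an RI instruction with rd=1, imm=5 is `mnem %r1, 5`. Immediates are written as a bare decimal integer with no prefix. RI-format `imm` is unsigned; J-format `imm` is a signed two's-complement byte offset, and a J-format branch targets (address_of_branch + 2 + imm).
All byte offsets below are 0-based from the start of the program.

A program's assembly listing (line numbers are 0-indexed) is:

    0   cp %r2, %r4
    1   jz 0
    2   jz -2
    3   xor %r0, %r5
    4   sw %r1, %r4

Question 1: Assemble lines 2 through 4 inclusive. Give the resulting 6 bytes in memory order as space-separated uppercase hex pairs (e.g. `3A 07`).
2. jz fields op=0x11:6|imm=-2:10 → word 47feh → fe 47
3. xor fields op=0x25:6|rd=0:3|rs=5:3|pad=0:4 → word 9450h → 50 94
4. sw fields op=0x39:6|rd=1:3|rs=4:3|pad=0:4 → word e4c0h → c0 e4

FE 47 50 94 C0 E4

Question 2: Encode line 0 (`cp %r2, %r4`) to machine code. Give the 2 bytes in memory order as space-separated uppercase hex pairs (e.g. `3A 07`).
40 6D

L0: cp op=0x1b:6|rd=2:3|rs=4:3|pad=0:4 ⇒ 0x6d40 ⇒ little 40 6d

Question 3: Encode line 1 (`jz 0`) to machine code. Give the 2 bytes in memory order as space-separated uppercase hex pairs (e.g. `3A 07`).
1. jz fields op=0x11:6|imm=0:10 → word 4400h → 00 44

00 44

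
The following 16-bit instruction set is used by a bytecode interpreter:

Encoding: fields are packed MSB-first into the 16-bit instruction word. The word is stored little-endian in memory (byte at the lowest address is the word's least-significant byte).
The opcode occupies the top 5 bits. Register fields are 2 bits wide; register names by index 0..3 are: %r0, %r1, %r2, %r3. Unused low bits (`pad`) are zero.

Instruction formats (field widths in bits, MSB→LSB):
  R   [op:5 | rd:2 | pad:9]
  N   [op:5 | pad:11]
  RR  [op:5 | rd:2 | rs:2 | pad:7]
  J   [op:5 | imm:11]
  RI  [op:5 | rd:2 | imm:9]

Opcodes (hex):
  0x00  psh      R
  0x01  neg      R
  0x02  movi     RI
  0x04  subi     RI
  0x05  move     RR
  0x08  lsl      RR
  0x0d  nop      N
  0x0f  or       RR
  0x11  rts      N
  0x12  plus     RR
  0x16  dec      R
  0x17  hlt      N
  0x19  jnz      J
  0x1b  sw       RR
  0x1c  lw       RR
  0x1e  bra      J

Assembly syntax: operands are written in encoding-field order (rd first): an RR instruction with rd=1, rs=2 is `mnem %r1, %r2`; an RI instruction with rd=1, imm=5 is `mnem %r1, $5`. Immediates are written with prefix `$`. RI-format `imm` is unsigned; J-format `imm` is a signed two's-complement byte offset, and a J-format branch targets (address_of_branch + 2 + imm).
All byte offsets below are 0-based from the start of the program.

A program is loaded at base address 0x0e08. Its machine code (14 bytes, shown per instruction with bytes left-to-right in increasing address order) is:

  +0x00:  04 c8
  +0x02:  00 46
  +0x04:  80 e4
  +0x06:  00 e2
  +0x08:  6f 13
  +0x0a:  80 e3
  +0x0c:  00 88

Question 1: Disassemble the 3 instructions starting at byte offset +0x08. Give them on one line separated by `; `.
off 0x08: read 6f 13 as little → 0x136f
  top 5b → 0x2 → movi [RI]
  [10:9] rd=1 = %r1
  [8:0] imm=367 = $367
off 0x0a: read 80 e3 as little → 0xe380
  top 5b → 0x1c → lw [RR]
  [10:9] rd=1 = %r1
  [8:7] rs=3 = %r3
off 0x0c: read 00 88 as little → 0x8800
  top 5b → 0x11 → rts [N]

movi %r1, $367; lw %r1, %r3; rts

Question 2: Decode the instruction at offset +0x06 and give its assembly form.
lw %r1, %r0

[06] 00 e2 → 0xe200
  top 5b → 0x1c → lw [RR]
  rd@[10:9]=0x1 ⇒ %r1
  rs@[8:7]=0x0 ⇒ %r0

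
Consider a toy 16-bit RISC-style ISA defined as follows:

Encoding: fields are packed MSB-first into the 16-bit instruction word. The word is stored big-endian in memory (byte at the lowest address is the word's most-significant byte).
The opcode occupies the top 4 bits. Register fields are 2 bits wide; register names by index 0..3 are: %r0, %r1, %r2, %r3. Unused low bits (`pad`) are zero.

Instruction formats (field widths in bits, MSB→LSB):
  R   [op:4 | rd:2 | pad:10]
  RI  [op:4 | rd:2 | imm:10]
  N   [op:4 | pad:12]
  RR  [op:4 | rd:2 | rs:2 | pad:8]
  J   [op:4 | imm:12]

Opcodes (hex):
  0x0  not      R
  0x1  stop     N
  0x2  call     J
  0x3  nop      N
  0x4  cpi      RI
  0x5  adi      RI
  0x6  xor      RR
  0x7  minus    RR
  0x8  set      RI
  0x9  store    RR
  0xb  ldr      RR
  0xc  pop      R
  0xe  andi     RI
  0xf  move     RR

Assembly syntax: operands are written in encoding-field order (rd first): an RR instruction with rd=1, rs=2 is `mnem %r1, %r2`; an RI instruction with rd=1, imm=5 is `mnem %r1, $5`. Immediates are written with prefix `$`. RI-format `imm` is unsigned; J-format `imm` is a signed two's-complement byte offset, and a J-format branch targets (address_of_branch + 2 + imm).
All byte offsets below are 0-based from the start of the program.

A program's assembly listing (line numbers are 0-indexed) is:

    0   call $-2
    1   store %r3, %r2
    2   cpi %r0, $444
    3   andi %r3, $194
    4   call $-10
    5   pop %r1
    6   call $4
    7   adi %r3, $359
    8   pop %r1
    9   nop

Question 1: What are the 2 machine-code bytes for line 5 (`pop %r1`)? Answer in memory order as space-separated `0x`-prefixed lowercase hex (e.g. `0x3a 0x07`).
5. pop fields op=0xc:4|rd=1:2|pad=0:10 → word c400h → c4 00

0xc4 0x00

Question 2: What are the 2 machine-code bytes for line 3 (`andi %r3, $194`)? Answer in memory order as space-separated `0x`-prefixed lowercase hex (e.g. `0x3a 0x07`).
3. andi fields op=0xe:4|rd=3:2|imm=194:10 → word ecc2h → ec c2

0xec 0xc2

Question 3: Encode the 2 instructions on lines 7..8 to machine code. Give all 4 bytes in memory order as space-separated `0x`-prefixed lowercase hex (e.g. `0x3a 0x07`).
L7: adi op=0x5:4|rd=3:2|imm=359:10 ⇒ 0x5d67 ⇒ big 5d 67
L8: pop op=0xc:4|rd=1:2|pad=0:10 ⇒ 0xc400 ⇒ big c4 00

0x5d 0x67 0xc4 0x00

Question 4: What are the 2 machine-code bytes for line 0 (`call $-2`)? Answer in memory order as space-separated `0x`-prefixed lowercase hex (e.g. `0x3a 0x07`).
L0: call op=0x2:4|imm=-2:12 ⇒ 0x2ffe ⇒ big 2f fe

0x2f 0xfe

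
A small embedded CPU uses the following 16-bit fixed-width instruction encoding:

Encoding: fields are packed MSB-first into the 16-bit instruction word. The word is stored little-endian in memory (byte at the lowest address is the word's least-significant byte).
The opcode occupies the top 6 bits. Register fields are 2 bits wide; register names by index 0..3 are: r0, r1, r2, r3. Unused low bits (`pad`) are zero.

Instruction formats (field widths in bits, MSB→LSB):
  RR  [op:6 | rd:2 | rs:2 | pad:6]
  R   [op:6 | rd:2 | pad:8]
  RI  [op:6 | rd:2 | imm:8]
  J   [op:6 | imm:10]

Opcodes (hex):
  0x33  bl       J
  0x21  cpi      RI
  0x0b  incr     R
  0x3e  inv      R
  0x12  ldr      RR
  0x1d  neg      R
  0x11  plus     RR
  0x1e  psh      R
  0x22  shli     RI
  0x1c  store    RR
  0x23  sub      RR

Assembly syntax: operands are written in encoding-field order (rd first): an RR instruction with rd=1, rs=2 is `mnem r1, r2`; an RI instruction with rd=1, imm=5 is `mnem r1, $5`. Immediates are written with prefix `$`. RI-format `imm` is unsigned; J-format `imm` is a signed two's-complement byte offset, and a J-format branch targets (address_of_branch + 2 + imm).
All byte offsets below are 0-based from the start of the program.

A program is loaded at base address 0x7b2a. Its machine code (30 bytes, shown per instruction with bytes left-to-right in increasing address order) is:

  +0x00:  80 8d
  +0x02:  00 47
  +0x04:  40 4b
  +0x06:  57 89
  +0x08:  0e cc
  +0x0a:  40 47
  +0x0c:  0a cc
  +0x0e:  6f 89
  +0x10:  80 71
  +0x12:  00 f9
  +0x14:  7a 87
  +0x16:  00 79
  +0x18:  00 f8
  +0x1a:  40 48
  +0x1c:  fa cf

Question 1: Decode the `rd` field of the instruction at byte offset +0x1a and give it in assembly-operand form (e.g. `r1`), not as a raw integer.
@+1a  little-endian(40 48) = 0x4840
  top 6b → 0x12 → ldr [RR]
  [9:8] rd=0 = r0
  [7:6] rs=1 = r1

r0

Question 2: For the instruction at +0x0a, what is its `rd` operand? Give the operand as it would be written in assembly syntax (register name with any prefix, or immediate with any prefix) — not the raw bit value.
r3

@+0a  little-endian(40 47) = 0x4740
  opcode bits[15:10]=0x11: plus/RR
  rd: (w>>8)&0x3=0x3 → r3
  rs: (w>>6)&0x3=0x1 → r1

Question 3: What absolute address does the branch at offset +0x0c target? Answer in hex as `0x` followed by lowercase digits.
[0c] 0a cc → 0xcc0a
  op=0xcc0a>>10=0x33 ⇒ bl (J)
  [9:0] imm=10 = $10
  target = base 0x7b2a + off 0x0c + 2 + imm 10 = 0x7b42

0x7b42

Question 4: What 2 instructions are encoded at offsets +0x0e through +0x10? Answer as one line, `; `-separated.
off 0x0e: read 6f 89 as little → 0x896f
  top 6b → 0x22 → shli [RI]
  [9:8] rd=1 = r1
  [7:0] imm=111 = $111
off 0x10: read 80 71 as little → 0x7180
  top 6b → 0x1c → store [RR]
  [9:8] rd=1 = r1
  [7:6] rs=2 = r2

shli r1, $111; store r1, r2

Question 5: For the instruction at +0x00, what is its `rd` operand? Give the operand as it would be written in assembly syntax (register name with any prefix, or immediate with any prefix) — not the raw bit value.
[00] 80 8d → 0x8d80
  top 6b → 0x23 → sub [RR]
  rd@[9:8]=0x1 ⇒ r1
  rs@[7:6]=0x2 ⇒ r2

r1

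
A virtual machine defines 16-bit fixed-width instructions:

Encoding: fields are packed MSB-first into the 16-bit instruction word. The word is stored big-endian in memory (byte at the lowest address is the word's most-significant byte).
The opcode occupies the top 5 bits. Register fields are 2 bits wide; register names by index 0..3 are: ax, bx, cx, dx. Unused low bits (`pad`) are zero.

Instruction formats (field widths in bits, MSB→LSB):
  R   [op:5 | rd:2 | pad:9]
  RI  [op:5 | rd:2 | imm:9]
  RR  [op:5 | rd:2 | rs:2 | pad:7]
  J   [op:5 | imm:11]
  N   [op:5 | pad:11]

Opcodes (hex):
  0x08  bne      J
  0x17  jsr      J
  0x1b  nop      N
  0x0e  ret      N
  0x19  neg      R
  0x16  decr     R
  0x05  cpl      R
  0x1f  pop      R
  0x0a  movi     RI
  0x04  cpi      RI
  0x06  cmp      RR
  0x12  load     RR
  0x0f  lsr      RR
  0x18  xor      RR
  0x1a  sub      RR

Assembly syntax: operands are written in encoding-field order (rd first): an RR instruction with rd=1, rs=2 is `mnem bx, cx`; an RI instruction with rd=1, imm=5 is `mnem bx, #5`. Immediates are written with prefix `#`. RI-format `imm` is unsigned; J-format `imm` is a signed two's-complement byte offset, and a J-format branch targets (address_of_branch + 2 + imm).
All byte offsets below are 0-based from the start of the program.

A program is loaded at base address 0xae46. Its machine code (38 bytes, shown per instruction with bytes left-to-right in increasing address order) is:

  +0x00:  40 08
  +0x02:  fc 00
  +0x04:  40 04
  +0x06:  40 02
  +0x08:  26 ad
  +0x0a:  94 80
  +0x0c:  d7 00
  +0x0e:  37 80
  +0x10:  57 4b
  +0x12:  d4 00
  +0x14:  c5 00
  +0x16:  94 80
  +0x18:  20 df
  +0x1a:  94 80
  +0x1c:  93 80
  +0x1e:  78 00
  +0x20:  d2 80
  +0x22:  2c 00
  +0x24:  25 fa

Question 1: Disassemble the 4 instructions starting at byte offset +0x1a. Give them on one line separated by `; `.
+0x1a: 94 80 ⇒ word 0x9480 (big)
  opcode bits[15:11]=0x12: load/RR
  rd: (w>>9)&0x3=0x2 → cx
  rs: (w>>7)&0x3=0x1 → bx
+0x1c: 93 80 ⇒ word 0x9380 (big)
  opcode bits[15:11]=0x12: load/RR
  rd: (w>>9)&0x3=0x1 → bx
  rs: (w>>7)&0x3=0x3 → dx
+0x1e: 78 00 ⇒ word 0x7800 (big)
  opcode bits[15:11]=0xf: lsr/RR
  rd: (w>>9)&0x3=0x0 → ax
  rs: (w>>7)&0x3=0x0 → ax
+0x20: d2 80 ⇒ word 0xd280 (big)
  opcode bits[15:11]=0x1a: sub/RR
  rd: (w>>9)&0x3=0x1 → bx
  rs: (w>>7)&0x3=0x1 → bx

load cx, bx; load bx, dx; lsr ax, ax; sub bx, bx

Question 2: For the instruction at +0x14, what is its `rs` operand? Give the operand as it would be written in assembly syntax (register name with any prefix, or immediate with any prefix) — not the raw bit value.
cx

+0x14: c5 00 ⇒ word 0xc500 (big)
  opcode bits[15:11]=0x18: xor/RR
  rd: (w>>9)&0x3=0x2 → cx
  rs: (w>>7)&0x3=0x2 → cx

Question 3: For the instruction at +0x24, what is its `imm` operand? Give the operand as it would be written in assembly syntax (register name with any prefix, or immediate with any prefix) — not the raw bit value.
off 0x24: read 25 fa as big → 0x25fa
  top 5b → 0x4 → cpi [RI]
  [10:9] rd=2 = cx
  [8:0] imm=506 = #506

#506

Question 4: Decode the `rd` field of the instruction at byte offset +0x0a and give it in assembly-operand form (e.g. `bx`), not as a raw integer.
@+0a  big-endian(94 80) = 0x9480
  op=0x9480>>11=0x12 ⇒ load (RR)
  rd@[10:9]=0x2 ⇒ cx
  rs@[8:7]=0x1 ⇒ bx

cx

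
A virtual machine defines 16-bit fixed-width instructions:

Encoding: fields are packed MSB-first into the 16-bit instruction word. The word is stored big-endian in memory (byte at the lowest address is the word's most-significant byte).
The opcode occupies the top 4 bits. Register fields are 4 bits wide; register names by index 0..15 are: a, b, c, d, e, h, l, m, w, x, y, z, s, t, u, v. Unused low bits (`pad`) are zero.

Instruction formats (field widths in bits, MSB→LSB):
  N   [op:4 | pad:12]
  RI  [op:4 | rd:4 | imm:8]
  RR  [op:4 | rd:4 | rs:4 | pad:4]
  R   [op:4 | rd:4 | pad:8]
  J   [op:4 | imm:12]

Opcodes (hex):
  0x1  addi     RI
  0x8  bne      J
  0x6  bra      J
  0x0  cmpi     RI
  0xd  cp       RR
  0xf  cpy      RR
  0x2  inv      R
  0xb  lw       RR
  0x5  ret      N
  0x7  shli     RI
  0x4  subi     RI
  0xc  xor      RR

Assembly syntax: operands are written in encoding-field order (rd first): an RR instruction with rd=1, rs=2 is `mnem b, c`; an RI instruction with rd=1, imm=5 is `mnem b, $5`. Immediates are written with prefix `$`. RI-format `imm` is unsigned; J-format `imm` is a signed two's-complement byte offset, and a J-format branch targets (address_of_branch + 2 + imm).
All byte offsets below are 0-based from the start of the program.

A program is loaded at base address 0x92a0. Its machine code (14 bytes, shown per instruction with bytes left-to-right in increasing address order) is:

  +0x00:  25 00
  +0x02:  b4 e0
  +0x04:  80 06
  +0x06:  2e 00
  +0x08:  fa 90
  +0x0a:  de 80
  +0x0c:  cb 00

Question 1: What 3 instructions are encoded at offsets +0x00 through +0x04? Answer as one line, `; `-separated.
inv h; lw e, u; bne $6

off 0x00: read 25 00 as big → 0x2500
  top 4b → 0x2 → inv [R]
  rd@[11:8]=0x5 ⇒ h
off 0x02: read b4 e0 as big → 0xb4e0
  top 4b → 0xb → lw [RR]
  rd@[11:8]=0x4 ⇒ e
  rs@[7:4]=0xe ⇒ u
off 0x04: read 80 06 as big → 0x8006
  top 4b → 0x8 → bne [J]
  imm@[11:0]=0x6 ⇒ $6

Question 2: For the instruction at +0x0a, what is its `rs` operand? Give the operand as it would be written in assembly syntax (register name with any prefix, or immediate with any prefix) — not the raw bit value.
+0x0a: de 80 ⇒ word 0xde80 (big)
  opcode bits[15:12]=0xd: cp/RR
  rd: (w>>8)&0xf=0xe → u
  rs: (w>>4)&0xf=0x8 → w

w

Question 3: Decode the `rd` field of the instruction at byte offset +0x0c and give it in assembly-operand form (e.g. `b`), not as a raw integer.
z

[0c] cb 00 → 0xcb00
  top 4b → 0xc → xor [RR]
  rd@[11:8]=0xb ⇒ z
  rs@[7:4]=0x0 ⇒ a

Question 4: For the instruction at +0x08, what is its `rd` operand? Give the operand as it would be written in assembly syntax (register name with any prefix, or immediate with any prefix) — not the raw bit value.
+0x08: fa 90 ⇒ word 0xfa90 (big)
  opcode bits[15:12]=0xf: cpy/RR
  rd: (w>>8)&0xf=0xa → y
  rs: (w>>4)&0xf=0x9 → x

y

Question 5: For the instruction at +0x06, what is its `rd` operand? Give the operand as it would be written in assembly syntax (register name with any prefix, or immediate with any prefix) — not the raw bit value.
+0x06: 2e 00 ⇒ word 0x2e00 (big)
  top 4b → 0x2 → inv [R]
  [11:8] rd=14 = u

u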